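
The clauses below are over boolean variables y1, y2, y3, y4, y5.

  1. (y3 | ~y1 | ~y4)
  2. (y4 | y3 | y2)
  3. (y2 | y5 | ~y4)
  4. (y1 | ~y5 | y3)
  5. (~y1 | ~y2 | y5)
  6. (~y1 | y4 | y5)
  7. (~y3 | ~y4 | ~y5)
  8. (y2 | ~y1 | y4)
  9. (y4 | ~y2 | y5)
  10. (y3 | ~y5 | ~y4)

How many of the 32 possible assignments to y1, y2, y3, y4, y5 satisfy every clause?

Satisfying assignments:
  y1=F y2=F y3=T y4=F y5=F
  y1=F y2=F y3=T y4=F y5=T
  y1=F y2=T y3=F y4=T y5=F
  y1=F y2=T y3=T y4=F y5=T
  y1=F y2=T y3=T y4=T y5=F
  y1=T y2=T y3=F y4=F y5=T
  y1=T y2=T y3=T y4=F y5=T
That's 7 in total.

7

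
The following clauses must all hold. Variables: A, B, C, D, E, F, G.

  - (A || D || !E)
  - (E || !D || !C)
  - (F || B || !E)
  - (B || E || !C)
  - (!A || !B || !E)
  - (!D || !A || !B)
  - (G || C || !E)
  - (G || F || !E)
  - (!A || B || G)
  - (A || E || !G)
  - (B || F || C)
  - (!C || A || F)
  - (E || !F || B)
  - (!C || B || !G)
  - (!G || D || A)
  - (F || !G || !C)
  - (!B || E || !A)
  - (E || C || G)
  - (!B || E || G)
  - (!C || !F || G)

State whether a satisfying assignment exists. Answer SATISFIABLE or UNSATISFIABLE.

SATISFIABLE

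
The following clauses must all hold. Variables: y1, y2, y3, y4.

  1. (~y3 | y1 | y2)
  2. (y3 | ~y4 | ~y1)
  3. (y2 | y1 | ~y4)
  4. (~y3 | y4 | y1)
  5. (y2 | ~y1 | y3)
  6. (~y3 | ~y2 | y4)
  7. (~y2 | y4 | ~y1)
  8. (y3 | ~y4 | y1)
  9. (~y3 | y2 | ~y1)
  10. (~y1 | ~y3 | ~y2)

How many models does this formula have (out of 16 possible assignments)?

3

The models are:
  y1=F y2=F y3=F y4=F
  y1=F y2=T y3=F y4=F
  y1=F y2=T y3=T y4=T
That's 3 in total.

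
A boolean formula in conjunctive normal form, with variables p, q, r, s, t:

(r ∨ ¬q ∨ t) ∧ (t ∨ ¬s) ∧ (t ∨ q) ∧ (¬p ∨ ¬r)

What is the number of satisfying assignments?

13

Split on t, then q.
  t=1, q=1: s free; 3 ways for (p,r) × 2^1 = 6.
  t=1, q=0: s free; 3 ways for (p,r) × 2^1 = 6.
  t=0, q=1: remaining (p,r,s) ∈ {(0,1,0)} — 1.
  t=0, q=0: a clause becomes empty — 0.
Total: 6 + 6 + 1 + 0 = 13.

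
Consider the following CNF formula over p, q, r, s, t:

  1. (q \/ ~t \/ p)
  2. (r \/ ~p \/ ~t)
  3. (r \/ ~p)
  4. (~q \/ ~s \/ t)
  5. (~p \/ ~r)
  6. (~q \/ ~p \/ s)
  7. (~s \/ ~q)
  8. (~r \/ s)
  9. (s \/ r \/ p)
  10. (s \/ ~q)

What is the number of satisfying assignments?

2

Satisfying assignments:
  p=F q=F r=F s=T t=F
  p=F q=F r=T s=T t=F
Count: 2.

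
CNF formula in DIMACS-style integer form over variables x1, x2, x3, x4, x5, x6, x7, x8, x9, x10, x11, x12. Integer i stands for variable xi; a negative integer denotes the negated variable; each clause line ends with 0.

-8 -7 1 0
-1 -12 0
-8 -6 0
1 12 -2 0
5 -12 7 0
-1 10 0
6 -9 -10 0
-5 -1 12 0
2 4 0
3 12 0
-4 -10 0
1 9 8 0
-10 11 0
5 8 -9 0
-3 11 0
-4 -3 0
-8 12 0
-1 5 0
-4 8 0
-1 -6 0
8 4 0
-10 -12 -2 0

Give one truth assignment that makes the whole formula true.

x1=F, x2=T, x3=F, x4=T, x5=T, x6=F, x7=F, x8=T, x9=T, x10=F, x11=F, x12=T

Branch on x1: take x1 = False.
Branch on x2: take x2 = True.
  then x12 is forced to True.
  then x10 is forced to False.
Branch on x3: take x3 = False.
The remaining clauses are satisfied by x4 = True, x5 = True, x6 = False, x7 = False, x8 = True, x9 = True, x11 = False.
Every clause has at least one true literal under this assignment.
Check each clause:
  1. (NOT x7 OR NOT x8 OR x1) — NOT x7 is true.
  2. (NOT x12 OR NOT x1) — NOT x1 is true.
  3. (NOT x6 OR NOT x8) — NOT x6 is true.
  4. (x12 OR NOT x2 OR x1) — x12 is true.
  5. (x7 OR x5 OR NOT x12) — x5 is true.
  6. (NOT x1 OR x10) — NOT x1 is true.
  7. (NOT x9 OR x6 OR NOT x10) — NOT x10 is true.
  8. (x12 OR NOT x1 OR NOT x5) — x12 is true.
  9. (x4 OR x2) — x2 is true.
  10. (x12 OR x3) — x12 is true.
  11. (NOT x4 OR NOT x10) — NOT x10 is true.
  12. (x1 OR x8 OR x9) — x8 is true.
  13. (NOT x10 OR x11) — NOT x10 is true.
  14. (x5 OR x8 OR NOT x9) — x8 is true.
  15. (x11 OR NOT x3) — NOT x3 is true.
  16. (NOT x3 OR NOT x4) — NOT x3 is true.
  17. (x12 OR NOT x8) — x12 is true.
  18. (x5 OR NOT x1) — x5 is true.
  19. (x8 OR NOT x4) — x8 is true.
  20. (NOT x1 OR NOT x6) — NOT x6 is true.
  21. (x8 OR x4) — x8 is true.
  22. (NOT x2 OR NOT x12 OR NOT x10) — NOT x10 is true.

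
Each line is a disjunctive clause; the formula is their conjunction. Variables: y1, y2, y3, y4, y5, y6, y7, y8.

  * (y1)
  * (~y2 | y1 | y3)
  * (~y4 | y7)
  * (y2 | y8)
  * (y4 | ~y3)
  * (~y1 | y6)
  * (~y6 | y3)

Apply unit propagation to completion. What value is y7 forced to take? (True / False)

(y1) is a unit clause: y1 = True.
(~y1 | y6): since y1 = True, the clause reduces to (y6). y6 = True.
From (~y6 | y3) and y6 = True: y3 = True.
In (~y3 | y4), ~y3 is now false; y4 must hold, so y4 = True.
(~y4 | y7) with y4 = True leaves only y7, so y7 = True.

True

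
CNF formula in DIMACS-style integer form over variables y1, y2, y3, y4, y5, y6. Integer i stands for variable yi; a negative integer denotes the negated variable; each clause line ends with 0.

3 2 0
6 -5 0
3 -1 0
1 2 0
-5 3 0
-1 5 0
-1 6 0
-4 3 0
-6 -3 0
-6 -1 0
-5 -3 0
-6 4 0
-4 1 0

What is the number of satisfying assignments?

2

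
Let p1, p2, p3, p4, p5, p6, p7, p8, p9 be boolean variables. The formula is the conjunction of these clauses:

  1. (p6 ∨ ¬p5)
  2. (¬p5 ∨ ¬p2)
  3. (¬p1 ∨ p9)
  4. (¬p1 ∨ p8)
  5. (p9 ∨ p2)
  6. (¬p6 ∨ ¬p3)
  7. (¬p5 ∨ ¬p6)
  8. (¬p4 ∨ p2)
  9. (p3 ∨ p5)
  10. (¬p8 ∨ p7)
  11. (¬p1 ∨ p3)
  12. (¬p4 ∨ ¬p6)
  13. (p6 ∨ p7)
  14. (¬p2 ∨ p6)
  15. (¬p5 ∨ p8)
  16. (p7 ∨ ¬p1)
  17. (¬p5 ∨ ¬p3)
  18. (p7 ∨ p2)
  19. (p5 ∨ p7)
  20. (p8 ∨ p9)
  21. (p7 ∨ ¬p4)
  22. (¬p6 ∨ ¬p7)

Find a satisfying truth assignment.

p1 = 0, p2 = 0, p3 = 1, p4 = 0, p5 = 0, p6 = 0, p7 = 1, p8 = 1, p9 = 1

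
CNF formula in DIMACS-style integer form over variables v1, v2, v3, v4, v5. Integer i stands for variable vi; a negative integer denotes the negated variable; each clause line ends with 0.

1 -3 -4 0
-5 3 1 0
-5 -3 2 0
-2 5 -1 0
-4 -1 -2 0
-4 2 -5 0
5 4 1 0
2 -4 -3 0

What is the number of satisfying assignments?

9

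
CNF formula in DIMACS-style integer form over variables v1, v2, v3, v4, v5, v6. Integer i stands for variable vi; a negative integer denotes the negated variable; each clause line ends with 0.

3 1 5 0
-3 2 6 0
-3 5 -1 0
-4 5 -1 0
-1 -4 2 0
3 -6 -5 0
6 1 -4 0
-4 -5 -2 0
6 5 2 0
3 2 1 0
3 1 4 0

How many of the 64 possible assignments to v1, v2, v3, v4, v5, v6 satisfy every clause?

17

Case analysis on v1 and v3:
  v1=1, v3=1: remaining (v2,v4,v5,v6) ∈ {(0,0,1,1); (1,0,1,0); (1,0,1,1)} — 3.
  v1=1, v3=0: 5 of the 16 assignments to (v2,v4,v5,v6) work.
  v1=0, v3=1: 9 of the 16 assignments to (v2,v4,v5,v6) work.
  v1=0, v3=0: a clause becomes empty — 0.
Total: 3 + 5 + 9 + 0 = 17.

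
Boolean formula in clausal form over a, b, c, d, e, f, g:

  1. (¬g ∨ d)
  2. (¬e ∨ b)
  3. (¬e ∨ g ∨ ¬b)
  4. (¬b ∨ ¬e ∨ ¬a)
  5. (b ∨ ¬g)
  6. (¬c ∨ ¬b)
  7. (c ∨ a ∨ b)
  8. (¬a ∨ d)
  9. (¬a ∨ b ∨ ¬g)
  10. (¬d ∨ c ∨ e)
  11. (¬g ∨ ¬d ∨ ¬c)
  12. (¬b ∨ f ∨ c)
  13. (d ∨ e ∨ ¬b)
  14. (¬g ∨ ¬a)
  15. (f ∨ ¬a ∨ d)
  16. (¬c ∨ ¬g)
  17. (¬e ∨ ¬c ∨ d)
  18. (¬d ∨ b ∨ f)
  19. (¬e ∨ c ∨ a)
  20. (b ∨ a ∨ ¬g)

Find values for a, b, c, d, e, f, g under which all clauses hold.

f occurs only positively in the remaining clauses — set f = True.
Try a = False.
Set b = False and propagate.
  then e is forced to False.
  then g is forced to False.
  then c is forced to True.
d is now unconstrained; take d = True.
Every clause has at least one true literal under this assignment.

a=F  b=F  c=T  d=T  e=F  f=T  g=F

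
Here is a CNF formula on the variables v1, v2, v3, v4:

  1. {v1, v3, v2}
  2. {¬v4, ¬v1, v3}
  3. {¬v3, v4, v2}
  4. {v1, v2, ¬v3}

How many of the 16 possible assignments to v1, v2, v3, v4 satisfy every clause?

9

Case analysis on v3 and v1:
  v3=1, v1=1: remaining (v2,v4) ∈ {(0,1); (1,0); (1,1)} — 3.
  v3=1, v1=0: remaining (v2,v4) ∈ {(1,0); (1,1)} — 2.
  v3=0, v1=1: remaining (v2,v4) ∈ {(0,0); (1,0)} — 2.
  v3=0, v1=0: remaining (v2,v4) ∈ {(1,0); (1,1)} — 2.
Total: 3 + 2 + 2 + 2 = 9.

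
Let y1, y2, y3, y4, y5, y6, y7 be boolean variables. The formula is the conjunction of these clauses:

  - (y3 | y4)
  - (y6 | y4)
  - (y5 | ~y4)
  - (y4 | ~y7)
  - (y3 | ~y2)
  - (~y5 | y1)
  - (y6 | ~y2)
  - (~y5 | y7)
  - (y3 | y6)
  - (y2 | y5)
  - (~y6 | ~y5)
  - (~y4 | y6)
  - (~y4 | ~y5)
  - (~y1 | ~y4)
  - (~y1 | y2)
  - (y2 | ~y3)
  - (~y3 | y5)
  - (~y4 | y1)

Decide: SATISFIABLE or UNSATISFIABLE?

UNSATISFIABLE

y4 = True:
  propagation gives y5=True; an empty clause results — contradiction.
y4 = False:
  propagation gives y3=True, y6=True, y7=False, y5=False; an empty clause results — contradiction.
Every branch closes, so no satisfying assignment exists.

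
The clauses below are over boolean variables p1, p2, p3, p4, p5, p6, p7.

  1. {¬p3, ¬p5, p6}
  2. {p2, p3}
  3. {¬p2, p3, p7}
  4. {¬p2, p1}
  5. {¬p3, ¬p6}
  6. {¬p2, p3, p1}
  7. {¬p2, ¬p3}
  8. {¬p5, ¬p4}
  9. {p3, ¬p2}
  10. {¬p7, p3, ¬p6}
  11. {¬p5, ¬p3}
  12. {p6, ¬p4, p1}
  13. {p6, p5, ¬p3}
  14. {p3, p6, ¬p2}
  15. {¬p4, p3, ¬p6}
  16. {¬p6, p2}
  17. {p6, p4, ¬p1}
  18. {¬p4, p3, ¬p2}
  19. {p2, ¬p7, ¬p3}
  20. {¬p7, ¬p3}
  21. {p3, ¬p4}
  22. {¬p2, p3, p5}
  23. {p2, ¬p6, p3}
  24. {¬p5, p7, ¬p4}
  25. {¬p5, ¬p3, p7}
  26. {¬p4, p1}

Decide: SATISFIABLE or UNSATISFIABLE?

p3 = True:
  propagation gives p6=False, p5=False; an empty clause results — contradiction.
p3 = False:
  propagation gives p2=True; an empty clause results — contradiction.
Every branch closes, so no satisfying assignment exists.

UNSATISFIABLE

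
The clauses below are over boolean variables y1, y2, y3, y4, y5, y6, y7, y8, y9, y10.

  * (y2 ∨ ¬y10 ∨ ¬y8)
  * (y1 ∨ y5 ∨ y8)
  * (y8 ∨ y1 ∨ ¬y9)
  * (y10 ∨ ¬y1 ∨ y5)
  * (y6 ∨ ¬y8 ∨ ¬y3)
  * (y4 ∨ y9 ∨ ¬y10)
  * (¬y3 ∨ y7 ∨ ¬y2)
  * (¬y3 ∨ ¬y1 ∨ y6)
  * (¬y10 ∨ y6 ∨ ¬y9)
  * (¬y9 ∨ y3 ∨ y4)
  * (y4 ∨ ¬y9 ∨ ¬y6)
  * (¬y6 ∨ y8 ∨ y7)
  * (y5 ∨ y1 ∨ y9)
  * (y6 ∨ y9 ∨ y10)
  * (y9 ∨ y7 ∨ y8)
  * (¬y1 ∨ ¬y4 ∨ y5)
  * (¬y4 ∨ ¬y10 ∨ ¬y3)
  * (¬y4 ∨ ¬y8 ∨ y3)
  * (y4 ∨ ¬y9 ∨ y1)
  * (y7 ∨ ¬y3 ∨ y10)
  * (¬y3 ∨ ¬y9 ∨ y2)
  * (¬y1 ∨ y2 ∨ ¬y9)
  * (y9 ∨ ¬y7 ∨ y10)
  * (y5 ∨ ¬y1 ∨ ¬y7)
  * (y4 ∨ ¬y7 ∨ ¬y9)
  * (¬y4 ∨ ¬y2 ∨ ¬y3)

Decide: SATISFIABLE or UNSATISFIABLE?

SATISFIABLE

y5 occurs only positively in the remaining clauses — set y5 = True.
Try y1 = False.
Branch on y2: take y2 = False.
Branch on y3: take y3 = False.
For the remaining variables, y4 = True, y6 = False, y7 = True, y8 = False, y9 = False, y10 = True works.
Every clause has at least one true literal under this assignment.
So y1 = F, y2 = F, y3 = F, y4 = T, y5 = T, y6 = F, y7 = T, y8 = F, y9 = F, y10 = T is a satisfying assignment.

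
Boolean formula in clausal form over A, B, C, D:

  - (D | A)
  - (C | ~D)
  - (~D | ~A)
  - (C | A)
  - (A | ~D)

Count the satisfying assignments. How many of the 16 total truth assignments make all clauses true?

The models are:
  A=1 B=0 C=0 D=0
  A=1 B=0 C=1 D=0
  A=1 B=1 C=0 D=0
  A=1 B=1 C=1 D=0
That's 4 in total.

4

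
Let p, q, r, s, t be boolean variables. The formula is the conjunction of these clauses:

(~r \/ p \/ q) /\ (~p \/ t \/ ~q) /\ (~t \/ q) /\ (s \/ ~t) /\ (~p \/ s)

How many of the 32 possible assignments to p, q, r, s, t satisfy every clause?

12

Split on p, then q.
  p=1, q=1: remaining (r,s,t) ∈ {(0,1,1); (1,1,1)} — 2.
  p=1, q=0: remaining (r,s,t) ∈ {(0,1,0); (1,1,0)} — 2.
  p=0, q=1: r free; 3 ways for (s,t) × 2^1 = 6.
  p=0, q=0: remaining (r,s,t) ∈ {(0,0,0); (0,1,0)} — 2.
Total: 2 + 2 + 6 + 2 = 12.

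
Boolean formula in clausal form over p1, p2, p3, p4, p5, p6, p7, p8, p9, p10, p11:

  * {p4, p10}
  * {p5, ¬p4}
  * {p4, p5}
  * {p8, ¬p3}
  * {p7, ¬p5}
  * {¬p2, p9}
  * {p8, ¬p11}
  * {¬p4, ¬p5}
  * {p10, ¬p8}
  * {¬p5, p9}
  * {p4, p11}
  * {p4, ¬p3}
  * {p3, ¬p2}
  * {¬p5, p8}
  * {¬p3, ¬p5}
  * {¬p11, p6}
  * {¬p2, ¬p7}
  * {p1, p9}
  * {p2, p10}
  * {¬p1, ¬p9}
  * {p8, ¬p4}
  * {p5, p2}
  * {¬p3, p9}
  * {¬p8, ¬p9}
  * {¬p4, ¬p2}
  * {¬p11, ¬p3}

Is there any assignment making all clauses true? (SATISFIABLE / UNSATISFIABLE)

p4 = True:
  propagation gives p5=True; an empty clause results — contradiction.
p4 = False:
  propagation gives p10=True, p5=True, p7=True, p9=True; an empty clause results — contradiction.
Every branch closes, so no satisfying assignment exists.

UNSATISFIABLE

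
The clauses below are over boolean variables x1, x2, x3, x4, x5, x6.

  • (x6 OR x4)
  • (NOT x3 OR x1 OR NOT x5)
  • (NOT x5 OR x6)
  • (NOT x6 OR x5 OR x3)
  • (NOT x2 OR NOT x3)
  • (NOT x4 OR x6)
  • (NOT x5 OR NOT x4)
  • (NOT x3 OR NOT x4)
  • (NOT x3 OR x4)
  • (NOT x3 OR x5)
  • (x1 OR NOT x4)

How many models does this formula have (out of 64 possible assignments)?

4

Satisfying assignments:
  x1=F x2=F x3=F x4=F x5=T x6=T
  x1=F x2=T x3=F x4=F x5=T x6=T
  x1=T x2=F x3=F x4=F x5=T x6=T
  x1=T x2=T x3=F x4=F x5=T x6=T
Count: 4.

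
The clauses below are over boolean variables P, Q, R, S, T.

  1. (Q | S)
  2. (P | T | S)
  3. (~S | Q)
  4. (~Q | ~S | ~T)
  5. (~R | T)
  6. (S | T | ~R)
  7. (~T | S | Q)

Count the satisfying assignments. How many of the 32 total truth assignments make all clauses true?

7

Case analysis on S and T:
  S=T, T=T: a clause becomes empty — 0.
  S=T, T=F: remaining (P,Q,R) ∈ {(F,T,F); (T,T,F)} — 2.
  S=F, T=T: remaining (P,Q,R) ∈ {(F,T,F); (F,T,T); (T,T,F); (T,T,T)} — 4.
  S=F, T=F: remaining (P,Q,R) ∈ {(T,T,F)} — 1.
Total: 0 + 2 + 4 + 1 = 7.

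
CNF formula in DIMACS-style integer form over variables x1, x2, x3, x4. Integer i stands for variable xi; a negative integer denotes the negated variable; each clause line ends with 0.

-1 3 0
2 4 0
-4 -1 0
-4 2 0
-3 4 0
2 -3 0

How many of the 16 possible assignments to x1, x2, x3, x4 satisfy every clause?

3

Satisfying assignments:
  x1=F x2=T x3=F x4=F
  x1=F x2=T x3=F x4=T
  x1=F x2=T x3=T x4=T
Count: 3.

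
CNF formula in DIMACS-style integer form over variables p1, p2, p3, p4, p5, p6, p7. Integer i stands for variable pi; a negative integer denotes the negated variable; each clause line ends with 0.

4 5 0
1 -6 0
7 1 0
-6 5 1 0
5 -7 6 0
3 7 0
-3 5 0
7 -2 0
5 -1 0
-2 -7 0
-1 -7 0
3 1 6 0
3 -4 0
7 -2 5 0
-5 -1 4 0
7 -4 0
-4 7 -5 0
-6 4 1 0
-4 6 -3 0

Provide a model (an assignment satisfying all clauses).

p1 = F, p2 = F, p3 = T, p4 = F, p5 = T, p6 = F, p7 = T

Check each clause:
  1. {p4, p5} — p5 is true.
  2. {¬p6, p1} — ¬p6 is true.
  3. {p7, p1} — p7 is true.
  4. {¬p6, p1, p5} — ¬p6 is true.
  5. {p6, ¬p7, p5} — p5 is true.
  6. {p7, p3} — p3 is true.
  7. {¬p3, p5} — p5 is true.
  8. {¬p2, p7} — ¬p2 is true.
  9. {¬p1, p5} — p5 is true.
  10. {¬p7, ¬p2} — ¬p2 is true.
  11. {¬p7, ¬p1} — ¬p1 is true.
  12. {p1, p6, p3} — p3 is true.
  13. {¬p4, p3} — p3 is true.
  14. {¬p2, p5, p7} — p5 is true.
  15. {p4, ¬p1, ¬p5} — ¬p1 is true.
  16. {¬p4, p7} — ¬p4 is true.
  17. {¬p4, p7, ¬p5} — ¬p4 is true.
  18. {p1, p4, ¬p6} — ¬p6 is true.
  19. {¬p3, ¬p4, p6} — ¬p4 is true.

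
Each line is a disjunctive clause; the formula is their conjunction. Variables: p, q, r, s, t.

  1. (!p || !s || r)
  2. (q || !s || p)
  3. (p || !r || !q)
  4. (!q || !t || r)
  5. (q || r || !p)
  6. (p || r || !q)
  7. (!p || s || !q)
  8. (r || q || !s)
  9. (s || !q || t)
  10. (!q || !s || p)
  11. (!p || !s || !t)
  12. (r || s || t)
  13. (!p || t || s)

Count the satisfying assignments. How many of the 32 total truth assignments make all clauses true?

6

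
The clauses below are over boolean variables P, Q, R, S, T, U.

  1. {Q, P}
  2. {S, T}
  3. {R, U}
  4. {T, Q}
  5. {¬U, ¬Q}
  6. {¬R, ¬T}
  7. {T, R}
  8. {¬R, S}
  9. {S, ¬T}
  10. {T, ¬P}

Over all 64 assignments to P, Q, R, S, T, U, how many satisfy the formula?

2

Satisfying assignments:
  P=F Q=T R=T S=T T=F U=F
  P=T Q=F R=F S=T T=T U=T
That's 2 in total.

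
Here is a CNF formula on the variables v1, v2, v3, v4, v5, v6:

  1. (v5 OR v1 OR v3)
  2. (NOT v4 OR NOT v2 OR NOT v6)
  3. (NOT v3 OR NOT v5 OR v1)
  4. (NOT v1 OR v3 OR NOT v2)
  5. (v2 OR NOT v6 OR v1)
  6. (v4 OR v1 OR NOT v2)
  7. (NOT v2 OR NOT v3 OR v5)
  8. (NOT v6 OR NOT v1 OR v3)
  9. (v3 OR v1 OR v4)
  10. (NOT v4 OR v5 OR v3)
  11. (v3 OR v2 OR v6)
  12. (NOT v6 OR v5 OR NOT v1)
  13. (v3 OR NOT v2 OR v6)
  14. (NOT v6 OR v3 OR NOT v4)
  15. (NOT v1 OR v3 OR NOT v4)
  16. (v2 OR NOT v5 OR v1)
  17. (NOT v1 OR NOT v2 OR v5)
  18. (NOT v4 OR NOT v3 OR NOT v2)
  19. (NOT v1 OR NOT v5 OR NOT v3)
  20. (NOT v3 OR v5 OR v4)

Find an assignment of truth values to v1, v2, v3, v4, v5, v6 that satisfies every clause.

v1=True  v2=False  v3=True  v4=True  v5=False  v6=False

Check each clause:
  1. (v5 OR v1 OR v3) — v1 is true.
  2. (NOT v2 OR NOT v6 OR NOT v4) — NOT v6 is true.
  3. (NOT v3 OR NOT v5 OR v1) — v1 is true.
  4. (NOT v1 OR v3 OR NOT v2) — v3 is true.
  5. (v2 OR NOT v6 OR v1) — v1 is true.
  6. (v1 OR v4 OR NOT v2) — v1 is true.
  7. (v5 OR NOT v2 OR NOT v3) — NOT v2 is true.
  8. (NOT v1 OR v3 OR NOT v6) — NOT v6 is true.
  9. (v3 OR v1 OR v4) — v1 is true.
  10. (v3 OR NOT v4 OR v5) — v3 is true.
  11. (v6 OR v3 OR v2) — v3 is true.
  12. (v5 OR NOT v6 OR NOT v1) — NOT v6 is true.
  13. (v3 OR NOT v2 OR v6) — v3 is true.
  14. (NOT v4 OR NOT v6 OR v3) — NOT v6 is true.
  15. (NOT v4 OR v3 OR NOT v1) — v3 is true.
  16. (NOT v5 OR v2 OR v1) — v1 is true.
  17. (NOT v1 OR v5 OR NOT v2) — NOT v2 is true.
  18. (NOT v3 OR NOT v4 OR NOT v2) — NOT v2 is true.
  19. (NOT v3 OR NOT v5 OR NOT v1) — NOT v5 is true.
  20. (v5 OR NOT v3 OR v4) — v4 is true.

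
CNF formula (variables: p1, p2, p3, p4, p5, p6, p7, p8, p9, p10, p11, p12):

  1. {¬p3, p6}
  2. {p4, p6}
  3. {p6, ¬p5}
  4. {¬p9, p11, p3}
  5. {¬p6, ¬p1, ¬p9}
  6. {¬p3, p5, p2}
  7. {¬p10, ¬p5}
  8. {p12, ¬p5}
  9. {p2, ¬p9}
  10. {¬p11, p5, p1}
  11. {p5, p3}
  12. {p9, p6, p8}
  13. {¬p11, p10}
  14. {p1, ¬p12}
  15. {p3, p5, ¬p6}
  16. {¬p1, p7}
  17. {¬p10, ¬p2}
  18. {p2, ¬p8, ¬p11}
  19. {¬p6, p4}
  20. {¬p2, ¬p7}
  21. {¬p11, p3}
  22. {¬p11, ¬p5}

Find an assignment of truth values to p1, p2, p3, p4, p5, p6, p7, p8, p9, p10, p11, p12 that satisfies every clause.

p1 = True, p2 = False, p3 = True, p4 = True, p5 = True, p6 = True, p7 = True, p8 = False, p9 = False, p10 = False, p11 = False, p12 = True

Pure literal: p4 appears only positively; assign p4 = True.
Set p1 = True and propagate.
  then p7 is forced to True.
  then p2 is forced to False.
  then p9 is forced to False.
Branch on p3: take p3 = True.
  then p6 is forced to True.
  then p5 is forced to True.
  then p10 is forced to False.
  then p12 is forced to True.
  then p11 is forced to False.
p8 is now unconstrained; take p8 = False.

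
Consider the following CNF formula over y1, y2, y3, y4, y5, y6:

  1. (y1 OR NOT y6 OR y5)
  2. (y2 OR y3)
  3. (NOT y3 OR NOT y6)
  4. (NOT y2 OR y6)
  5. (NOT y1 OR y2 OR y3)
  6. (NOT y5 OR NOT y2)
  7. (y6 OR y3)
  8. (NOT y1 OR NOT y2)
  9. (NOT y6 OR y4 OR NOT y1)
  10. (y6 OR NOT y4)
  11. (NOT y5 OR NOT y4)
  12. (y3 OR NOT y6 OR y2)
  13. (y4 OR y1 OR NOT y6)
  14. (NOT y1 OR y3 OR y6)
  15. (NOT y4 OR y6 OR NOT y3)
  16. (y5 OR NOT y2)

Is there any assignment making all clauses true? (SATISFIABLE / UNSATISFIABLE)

SATISFIABLE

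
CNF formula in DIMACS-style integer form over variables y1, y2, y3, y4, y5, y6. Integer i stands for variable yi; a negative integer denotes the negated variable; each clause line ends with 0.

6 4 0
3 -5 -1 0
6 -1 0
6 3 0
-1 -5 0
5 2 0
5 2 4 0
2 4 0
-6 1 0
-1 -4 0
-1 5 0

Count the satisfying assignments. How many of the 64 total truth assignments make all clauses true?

3

The models are:
  y1=F y2=F y3=T y4=T y5=T y6=F
  y1=F y2=T y3=T y4=T y5=F y6=F
  y1=F y2=T y3=T y4=T y5=T y6=F
Count: 3.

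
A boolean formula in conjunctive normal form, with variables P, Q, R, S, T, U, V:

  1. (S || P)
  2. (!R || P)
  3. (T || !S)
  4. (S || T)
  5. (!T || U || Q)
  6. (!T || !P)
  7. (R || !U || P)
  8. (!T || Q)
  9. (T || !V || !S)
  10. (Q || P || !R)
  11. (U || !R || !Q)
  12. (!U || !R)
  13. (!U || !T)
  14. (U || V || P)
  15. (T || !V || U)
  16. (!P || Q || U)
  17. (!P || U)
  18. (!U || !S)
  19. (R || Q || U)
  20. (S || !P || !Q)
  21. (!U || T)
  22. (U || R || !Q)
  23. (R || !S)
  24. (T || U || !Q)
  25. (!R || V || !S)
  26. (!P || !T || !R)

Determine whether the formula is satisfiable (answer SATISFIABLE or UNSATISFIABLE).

UNSATISFIABLE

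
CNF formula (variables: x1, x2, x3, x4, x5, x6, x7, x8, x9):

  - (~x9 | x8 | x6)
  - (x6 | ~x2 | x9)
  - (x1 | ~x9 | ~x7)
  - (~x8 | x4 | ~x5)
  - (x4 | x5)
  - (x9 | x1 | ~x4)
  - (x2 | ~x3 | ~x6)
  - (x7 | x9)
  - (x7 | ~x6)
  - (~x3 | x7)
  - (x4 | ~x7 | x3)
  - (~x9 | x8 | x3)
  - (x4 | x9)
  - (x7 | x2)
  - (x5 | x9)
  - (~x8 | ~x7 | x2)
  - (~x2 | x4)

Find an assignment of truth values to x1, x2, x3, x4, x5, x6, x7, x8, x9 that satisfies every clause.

x1 = T, x2 = T, x3 = F, x4 = T, x5 = T, x6 = F, x7 = F, x8 = T, x9 = T

x1 occurs only positively in the remaining clauses — set x1 = True.
Branch on x2: take x2 = True.
  then x4 is forced to True.
Branch on x3: take x3 = False.
For the remaining variables, x5 = True, x6 = False, x7 = False, x8 = True, x9 = True works.
Check each clause:
  1. (x6 | ~x9 | x8) — x8 is true.
  2. (x6 | ~x2 | x9) — x9 is true.
  3. (~x7 | ~x9 | x1) — ~x7 is true.
  4. (x4 | ~x8 | ~x5) — x4 is true.
  5. (x5 | x4) — x4 is true.
  6. (~x4 | x1 | x9) — x9 is true.
  7. (~x3 | x2 | ~x6) — ~x6 is true.
  8. (x9 | x7) — x9 is true.
  9. (x7 | ~x6) — ~x6 is true.
  10. (x7 | ~x3) — ~x3 is true.
  11. (x4 | x3 | ~x7) — ~x7 is true.
  12. (~x9 | x8 | x3) — x8 is true.
  13. (x4 | x9) — x9 is true.
  14. (x2 | x7) — x2 is true.
  15. (x9 | x5) — x9 is true.
  16. (x2 | ~x7 | ~x8) — ~x7 is true.
  17. (x4 | ~x2) — x4 is true.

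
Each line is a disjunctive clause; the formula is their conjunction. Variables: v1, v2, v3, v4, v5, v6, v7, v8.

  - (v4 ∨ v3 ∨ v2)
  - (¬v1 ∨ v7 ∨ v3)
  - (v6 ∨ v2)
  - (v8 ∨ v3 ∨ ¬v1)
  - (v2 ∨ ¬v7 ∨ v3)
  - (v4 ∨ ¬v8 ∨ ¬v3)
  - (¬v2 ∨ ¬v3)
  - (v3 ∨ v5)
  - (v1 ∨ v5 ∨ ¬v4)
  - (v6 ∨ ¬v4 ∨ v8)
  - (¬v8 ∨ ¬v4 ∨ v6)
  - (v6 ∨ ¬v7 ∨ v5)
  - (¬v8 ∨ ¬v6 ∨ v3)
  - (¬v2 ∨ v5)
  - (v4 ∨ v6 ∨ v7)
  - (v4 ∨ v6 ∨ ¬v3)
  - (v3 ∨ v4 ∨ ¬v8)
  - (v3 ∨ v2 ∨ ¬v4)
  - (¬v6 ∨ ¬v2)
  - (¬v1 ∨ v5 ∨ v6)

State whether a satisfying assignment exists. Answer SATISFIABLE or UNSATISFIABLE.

SATISFIABLE

v5 occurs only positively in the remaining clauses — set v5 = True.
Set v1 = True and propagate.
Try v2 = False.
  then v6 is forced to True.
Branch on v3: take v3 = True.
The remaining clauses are satisfied by v4 = True, v7 = True, v8 = False.
So v1=1, v2=0, v3=1, v4=1, v5=1, v6=1, v7=1, v8=0 is a satisfying assignment.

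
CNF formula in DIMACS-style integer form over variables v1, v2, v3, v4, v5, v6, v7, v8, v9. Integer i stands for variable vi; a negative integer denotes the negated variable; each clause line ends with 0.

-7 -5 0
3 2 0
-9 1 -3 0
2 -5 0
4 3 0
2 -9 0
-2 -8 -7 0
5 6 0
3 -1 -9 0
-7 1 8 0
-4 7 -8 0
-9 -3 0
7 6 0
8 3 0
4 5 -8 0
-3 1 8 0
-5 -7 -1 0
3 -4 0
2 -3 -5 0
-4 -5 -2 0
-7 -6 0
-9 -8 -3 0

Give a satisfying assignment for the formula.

v9 occurs only negated in the remaining clauses — set v9 = False.
Branch on v1: take v1 = False.
Branch on v2: take v2 = True.
The remaining clauses are satisfied by v3 = True, v4 = False, v5 = True, v6 = True, v7 = False, v8 = True.
Every clause has at least one true literal under this assignment.

v1=F, v2=T, v3=T, v4=F, v5=T, v6=T, v7=F, v8=T, v9=F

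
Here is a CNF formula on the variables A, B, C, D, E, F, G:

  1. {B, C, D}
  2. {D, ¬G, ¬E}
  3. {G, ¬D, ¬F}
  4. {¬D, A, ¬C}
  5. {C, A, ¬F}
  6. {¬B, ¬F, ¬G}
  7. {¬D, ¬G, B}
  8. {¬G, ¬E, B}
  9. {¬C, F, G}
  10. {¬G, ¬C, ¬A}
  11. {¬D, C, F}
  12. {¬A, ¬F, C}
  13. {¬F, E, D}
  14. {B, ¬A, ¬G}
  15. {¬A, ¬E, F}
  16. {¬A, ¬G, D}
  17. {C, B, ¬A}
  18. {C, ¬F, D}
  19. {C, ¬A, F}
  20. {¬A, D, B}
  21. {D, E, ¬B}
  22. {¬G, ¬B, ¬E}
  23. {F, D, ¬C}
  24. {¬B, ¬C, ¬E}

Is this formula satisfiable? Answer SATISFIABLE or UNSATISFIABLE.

Branch on A: take A = False.
Try B = False.
Branch on C: take C = True.
  then D is forced to False.
  then F is forced to True.
  then E is forced to True.
  then G is forced to False.
So A=False, B=False, C=True, D=False, E=True, F=True, G=False is a satisfying assignment.

SATISFIABLE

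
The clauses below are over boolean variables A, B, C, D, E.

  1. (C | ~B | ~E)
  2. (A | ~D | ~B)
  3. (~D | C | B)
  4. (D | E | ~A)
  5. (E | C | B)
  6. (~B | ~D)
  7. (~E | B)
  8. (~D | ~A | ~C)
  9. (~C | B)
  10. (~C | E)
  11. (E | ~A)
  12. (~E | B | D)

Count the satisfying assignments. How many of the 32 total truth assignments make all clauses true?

The models are:
  A=0 B=1 C=0 D=0 E=0
  A=0 B=1 C=1 D=0 E=1
  A=1 B=1 C=1 D=0 E=1
That's 3 in total.

3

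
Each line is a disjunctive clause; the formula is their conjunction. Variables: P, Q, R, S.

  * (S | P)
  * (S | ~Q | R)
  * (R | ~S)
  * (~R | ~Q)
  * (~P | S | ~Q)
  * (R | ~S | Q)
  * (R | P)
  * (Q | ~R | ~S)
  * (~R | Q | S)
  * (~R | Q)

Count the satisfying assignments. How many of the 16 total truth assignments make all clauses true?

1

Satisfying assignments:
  P=T Q=F R=F S=F
Count: 1.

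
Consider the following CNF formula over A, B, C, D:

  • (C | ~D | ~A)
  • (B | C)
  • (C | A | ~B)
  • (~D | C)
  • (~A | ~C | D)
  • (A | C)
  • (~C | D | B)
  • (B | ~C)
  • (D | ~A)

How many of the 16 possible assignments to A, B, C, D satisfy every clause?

3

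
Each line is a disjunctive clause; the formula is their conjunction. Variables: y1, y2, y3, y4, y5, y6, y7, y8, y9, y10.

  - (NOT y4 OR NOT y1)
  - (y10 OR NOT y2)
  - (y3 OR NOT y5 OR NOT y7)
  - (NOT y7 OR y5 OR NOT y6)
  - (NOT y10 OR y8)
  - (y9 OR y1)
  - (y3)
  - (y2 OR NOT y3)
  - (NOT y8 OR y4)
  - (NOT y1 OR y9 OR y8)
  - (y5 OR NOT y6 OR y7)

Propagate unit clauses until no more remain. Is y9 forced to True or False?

(y3) is a unit clause: y3 = True.
(y2 OR NOT y3) with y3 = True leaves only y2, so y2 = True.
(y10 OR NOT y2) with y2 = True leaves only y10, so y10 = True.
In (NOT y10 OR y8), NOT y10 is now false; y8 must hold, so y8 = True.
In (NOT y8 OR y4), NOT y8 is now false; y4 must hold, so y4 = True.
(NOT y1 OR NOT y4) with y4 = True leaves only NOT y1, so y1 = False.
(y9 OR y1): since y1 = False, the clause reduces to (y9). y9 = True.

True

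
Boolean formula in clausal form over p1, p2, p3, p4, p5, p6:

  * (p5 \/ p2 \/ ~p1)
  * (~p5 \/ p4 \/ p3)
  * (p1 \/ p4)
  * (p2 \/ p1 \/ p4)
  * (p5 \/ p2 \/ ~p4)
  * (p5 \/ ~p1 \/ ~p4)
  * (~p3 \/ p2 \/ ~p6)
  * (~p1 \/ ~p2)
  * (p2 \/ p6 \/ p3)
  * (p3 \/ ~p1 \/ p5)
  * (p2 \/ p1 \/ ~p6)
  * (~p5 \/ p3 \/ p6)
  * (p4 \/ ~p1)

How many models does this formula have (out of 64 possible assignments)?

Split on p1, then p2.
  p1=1, p2=1: a clause becomes empty — 0.
  p1=1, p2=0: remaining (p3,p4,p5,p6) ∈ {(0,1,1,1); (1,1,1,0)} — 2.
  p1=0, p2=1: 7 of the 16 assignments to (p3,p4,p5,p6) work.
  p1=0, p2=0: remaining (p3,p4,p5,p6) ∈ {(1,1,1,0)} — 1.
Total: 0 + 2 + 7 + 1 = 10.

10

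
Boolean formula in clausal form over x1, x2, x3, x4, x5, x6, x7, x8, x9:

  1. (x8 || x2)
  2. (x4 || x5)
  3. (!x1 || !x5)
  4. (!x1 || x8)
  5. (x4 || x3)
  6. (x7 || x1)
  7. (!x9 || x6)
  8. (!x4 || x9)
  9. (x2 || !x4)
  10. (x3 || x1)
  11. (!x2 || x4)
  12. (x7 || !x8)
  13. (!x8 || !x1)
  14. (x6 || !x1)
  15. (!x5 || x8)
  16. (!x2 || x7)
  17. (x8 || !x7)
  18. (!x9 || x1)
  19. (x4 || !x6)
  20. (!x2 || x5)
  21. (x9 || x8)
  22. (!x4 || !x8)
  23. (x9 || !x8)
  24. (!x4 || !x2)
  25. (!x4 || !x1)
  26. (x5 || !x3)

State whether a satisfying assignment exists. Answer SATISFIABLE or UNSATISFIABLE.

UNSATISFIABLE

x4 = True:
  propagation gives x9=True, x6=True, x2=True; an empty clause results — contradiction.
x4 = False:
  propagation gives x5=True, x1=False, x3=True, x7=True; an empty clause results — contradiction.
Every branch closes, so no satisfying assignment exists.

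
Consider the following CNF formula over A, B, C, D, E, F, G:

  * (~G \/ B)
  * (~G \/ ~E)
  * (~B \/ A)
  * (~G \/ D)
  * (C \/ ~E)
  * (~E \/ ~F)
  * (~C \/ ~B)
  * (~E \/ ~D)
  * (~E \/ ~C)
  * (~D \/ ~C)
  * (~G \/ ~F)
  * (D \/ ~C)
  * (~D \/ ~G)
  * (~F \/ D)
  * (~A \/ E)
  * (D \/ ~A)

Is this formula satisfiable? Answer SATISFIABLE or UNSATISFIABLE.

SATISFIABLE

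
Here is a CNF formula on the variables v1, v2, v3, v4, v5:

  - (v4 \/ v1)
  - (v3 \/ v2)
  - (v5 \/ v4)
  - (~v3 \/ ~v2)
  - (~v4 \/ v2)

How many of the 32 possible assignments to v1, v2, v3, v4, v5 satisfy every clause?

The models are:
  v1=F v2=T v3=F v4=T v5=F
  v1=F v2=T v3=F v4=T v5=T
  v1=T v2=F v3=T v4=F v5=T
  v1=T v2=T v3=F v4=F v5=T
  v1=T v2=T v3=F v4=T v5=F
  v1=T v2=T v3=F v4=T v5=T
Count: 6.

6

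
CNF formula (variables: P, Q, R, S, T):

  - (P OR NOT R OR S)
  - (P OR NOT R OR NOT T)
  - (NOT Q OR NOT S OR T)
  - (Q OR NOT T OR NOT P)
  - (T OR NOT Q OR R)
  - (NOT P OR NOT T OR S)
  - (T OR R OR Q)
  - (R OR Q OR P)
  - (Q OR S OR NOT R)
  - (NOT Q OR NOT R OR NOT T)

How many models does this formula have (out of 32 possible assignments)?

6

Satisfying assignments:
  P=F Q=F R=T S=T T=F
  P=F Q=T R=F S=F T=T
  P=F Q=T R=F S=T T=T
  P=T Q=F R=T S=T T=F
  P=T Q=T R=F S=T T=T
  P=T Q=T R=T S=F T=F
That's 6 in total.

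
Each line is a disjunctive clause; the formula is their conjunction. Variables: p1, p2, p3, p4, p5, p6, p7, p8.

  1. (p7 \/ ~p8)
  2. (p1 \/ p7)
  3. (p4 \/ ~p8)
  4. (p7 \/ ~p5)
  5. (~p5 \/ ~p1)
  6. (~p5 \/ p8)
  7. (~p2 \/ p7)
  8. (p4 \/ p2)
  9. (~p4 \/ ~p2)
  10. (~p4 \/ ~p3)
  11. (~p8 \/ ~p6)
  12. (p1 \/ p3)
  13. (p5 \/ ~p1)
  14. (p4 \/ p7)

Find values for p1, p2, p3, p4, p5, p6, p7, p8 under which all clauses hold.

p1=F  p2=T  p3=T  p4=F  p5=F  p6=T  p7=T  p8=F

Check each clause:
  1. (p7 \/ ~p8) — ~p8 is true.
  2. (p7 \/ p1) — p7 is true.
  3. (p4 \/ ~p8) — ~p8 is true.
  4. (p7 \/ ~p5) — ~p5 is true.
  5. (~p1 \/ ~p5) — ~p5 is true.
  6. (p8 \/ ~p5) — ~p5 is true.
  7. (~p2 \/ p7) — p7 is true.
  8. (p2 \/ p4) — p2 is true.
  9. (~p4 \/ ~p2) — ~p4 is true.
  10. (~p4 \/ ~p3) — ~p4 is true.
  11. (~p6 \/ ~p8) — ~p8 is true.
  12. (p3 \/ p1) — p3 is true.
  13. (~p1 \/ p5) — ~p1 is true.
  14. (p7 \/ p4) — p7 is true.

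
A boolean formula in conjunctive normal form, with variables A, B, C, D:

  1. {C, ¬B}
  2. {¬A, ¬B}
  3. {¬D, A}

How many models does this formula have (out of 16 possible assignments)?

7

Satisfying assignments:
  A=0 B=0 C=0 D=0
  A=0 B=0 C=1 D=0
  A=0 B=1 C=1 D=0
  A=1 B=0 C=0 D=0
  A=1 B=0 C=0 D=1
  A=1 B=0 C=1 D=0
  A=1 B=0 C=1 D=1
Count: 7.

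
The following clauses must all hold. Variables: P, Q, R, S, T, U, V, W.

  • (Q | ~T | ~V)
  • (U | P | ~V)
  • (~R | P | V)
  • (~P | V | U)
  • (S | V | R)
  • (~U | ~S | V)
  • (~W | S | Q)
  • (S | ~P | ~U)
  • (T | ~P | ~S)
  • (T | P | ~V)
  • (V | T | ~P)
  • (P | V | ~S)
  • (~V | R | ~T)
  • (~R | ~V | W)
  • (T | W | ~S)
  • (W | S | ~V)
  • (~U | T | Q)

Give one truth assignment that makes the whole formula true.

P=1  Q=1  R=1  S=1  T=1  U=0  V=1  W=1

Q occurs only positively in the remaining clauses — set Q = True.
Try P = True.
The remaining clauses are satisfied by R = True, S = True, T = True, U = False, V = True, W = True.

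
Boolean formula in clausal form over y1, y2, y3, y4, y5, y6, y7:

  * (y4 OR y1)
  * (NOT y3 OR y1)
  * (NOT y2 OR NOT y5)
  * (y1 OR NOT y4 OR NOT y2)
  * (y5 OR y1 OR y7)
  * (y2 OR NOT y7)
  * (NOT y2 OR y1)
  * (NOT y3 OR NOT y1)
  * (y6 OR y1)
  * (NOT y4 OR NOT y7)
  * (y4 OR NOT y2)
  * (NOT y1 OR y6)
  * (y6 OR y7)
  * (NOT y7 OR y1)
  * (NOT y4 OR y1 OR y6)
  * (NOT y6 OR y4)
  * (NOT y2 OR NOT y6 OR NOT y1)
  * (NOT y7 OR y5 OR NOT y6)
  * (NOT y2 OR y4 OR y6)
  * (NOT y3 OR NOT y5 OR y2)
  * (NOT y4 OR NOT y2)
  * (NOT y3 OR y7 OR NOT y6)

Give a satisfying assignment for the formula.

y1 = T, y2 = F, y3 = F, y4 = T, y5 = F, y6 = T, y7 = F

Check each clause:
  1. (y4 OR y1) — y1 is true.
  2. (y1 OR NOT y3) — y1 is true.
  3. (NOT y2 OR NOT y5) — NOT y5 is true.
  4. (NOT y2 OR NOT y4 OR y1) — y1 is true.
  5. (y1 OR y7 OR y5) — y1 is true.
  6. (NOT y7 OR y2) — NOT y7 is true.
  7. (NOT y2 OR y1) — y1 is true.
  8. (NOT y3 OR NOT y1) — NOT y3 is true.
  9. (y1 OR y6) — y1 is true.
  10. (NOT y7 OR NOT y4) — NOT y7 is true.
  11. (y4 OR NOT y2) — y4 is true.
  12. (y6 OR NOT y1) — y6 is true.
  13. (y6 OR y7) — y6 is true.
  14. (y1 OR NOT y7) — y1 is true.
  15. (y1 OR y6 OR NOT y4) — y1 is true.
  16. (NOT y6 OR y4) — y4 is true.
  17. (NOT y6 OR NOT y2 OR NOT y1) — NOT y2 is true.
  18. (y5 OR NOT y6 OR NOT y7) — NOT y7 is true.
  19. (y4 OR NOT y2 OR y6) — y4 is true.
  20. (NOT y5 OR NOT y3 OR y2) — NOT y5 is true.
  21. (NOT y4 OR NOT y2) — NOT y2 is true.
  22. (NOT y6 OR y7 OR NOT y3) — NOT y3 is true.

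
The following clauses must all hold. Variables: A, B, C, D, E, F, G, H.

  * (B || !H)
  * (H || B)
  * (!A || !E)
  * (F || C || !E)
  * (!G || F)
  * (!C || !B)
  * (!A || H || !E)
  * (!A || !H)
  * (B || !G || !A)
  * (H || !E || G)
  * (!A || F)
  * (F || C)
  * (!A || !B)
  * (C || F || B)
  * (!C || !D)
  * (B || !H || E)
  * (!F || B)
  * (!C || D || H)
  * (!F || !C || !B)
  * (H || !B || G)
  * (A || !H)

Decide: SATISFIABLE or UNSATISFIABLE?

Branch on A: take A = False.
  then H is forced to False.
  then B is forced to True.
  then C is forced to False.
  then F is forced to True.
  then G is forced to True.
D, E are now unconstrained; take D = False, E = True.
Every clause has at least one true literal under this assignment.
So A=False, B=True, C=False, D=False, E=True, F=True, G=True, H=False is a satisfying assignment.

SATISFIABLE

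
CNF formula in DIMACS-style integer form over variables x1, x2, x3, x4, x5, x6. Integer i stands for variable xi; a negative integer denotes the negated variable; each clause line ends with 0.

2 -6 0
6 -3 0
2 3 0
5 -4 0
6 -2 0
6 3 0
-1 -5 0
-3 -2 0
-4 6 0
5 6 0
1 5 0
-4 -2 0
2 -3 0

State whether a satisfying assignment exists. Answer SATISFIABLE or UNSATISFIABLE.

Pure literal: x4 appears only negated; assign x4 = False.
Set x1 = False and propagate.
  then x5 is forced to True.
Set x2 = True and propagate.
  then x6 is forced to True.
  then x3 is forced to False.
So x1 = False, x2 = True, x3 = False, x4 = False, x5 = True, x6 = True is a satisfying assignment.

SATISFIABLE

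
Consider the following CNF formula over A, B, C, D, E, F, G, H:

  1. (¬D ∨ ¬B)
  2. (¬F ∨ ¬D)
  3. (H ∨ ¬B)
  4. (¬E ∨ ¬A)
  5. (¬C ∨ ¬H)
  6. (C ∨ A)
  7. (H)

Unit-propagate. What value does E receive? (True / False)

False

(H) is a unit clause: H = True.
In (¬H ∨ ¬C), ¬H is now false; ¬C must hold, so C = False.
(C ∨ A): since C = False, the clause reduces to (A). A = True.
In (¬A ∨ ¬E), ¬A is now false; ¬E must hold, so E = False.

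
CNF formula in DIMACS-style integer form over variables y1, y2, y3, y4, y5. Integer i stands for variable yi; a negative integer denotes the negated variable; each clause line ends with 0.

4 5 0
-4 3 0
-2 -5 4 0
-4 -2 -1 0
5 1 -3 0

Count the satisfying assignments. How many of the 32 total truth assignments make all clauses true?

8

Satisfying assignments:
  y1=0 y2=0 y3=0 y4=0 y5=1
  y1=0 y2=0 y3=1 y4=0 y5=1
  y1=0 y2=0 y3=1 y4=1 y5=1
  y1=0 y2=1 y3=1 y4=1 y5=1
  y1=1 y2=0 y3=0 y4=0 y5=1
  y1=1 y2=0 y3=1 y4=0 y5=1
  y1=1 y2=0 y3=1 y4=1 y5=0
  y1=1 y2=0 y3=1 y4=1 y5=1
Count: 8.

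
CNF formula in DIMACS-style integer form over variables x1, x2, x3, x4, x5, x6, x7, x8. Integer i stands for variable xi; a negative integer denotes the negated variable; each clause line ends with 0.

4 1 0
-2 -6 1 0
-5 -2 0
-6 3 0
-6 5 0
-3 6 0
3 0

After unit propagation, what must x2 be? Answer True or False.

False

(x3) stands alone — x3 = True.
In (x6 OR NOT x3), NOT x3 is now false; x6 must hold, so x6 = True.
From (NOT x6 OR x5) and x6 = True: x5 = True.
From (NOT x2 OR NOT x5) and x5 = True: x2 = False.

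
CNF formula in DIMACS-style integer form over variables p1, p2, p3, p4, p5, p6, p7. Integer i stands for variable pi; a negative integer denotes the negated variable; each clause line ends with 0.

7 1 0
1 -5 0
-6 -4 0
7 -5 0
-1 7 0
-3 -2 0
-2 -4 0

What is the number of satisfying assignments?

24

Split on p1, then p7.
  p1=T, p7=T: p5 free; 8 ways for (p2,p3,p4,p6) × 2^1 = 16.
  p1=T, p7=F: a clause becomes empty — 0.
  p1=F, p7=T: 8 of the 32 assignments to (p2,p3,p4,p5,p6) work.
  p1=F, p7=F: a clause becomes empty — 0.
Total: 16 + 0 + 8 + 0 = 24.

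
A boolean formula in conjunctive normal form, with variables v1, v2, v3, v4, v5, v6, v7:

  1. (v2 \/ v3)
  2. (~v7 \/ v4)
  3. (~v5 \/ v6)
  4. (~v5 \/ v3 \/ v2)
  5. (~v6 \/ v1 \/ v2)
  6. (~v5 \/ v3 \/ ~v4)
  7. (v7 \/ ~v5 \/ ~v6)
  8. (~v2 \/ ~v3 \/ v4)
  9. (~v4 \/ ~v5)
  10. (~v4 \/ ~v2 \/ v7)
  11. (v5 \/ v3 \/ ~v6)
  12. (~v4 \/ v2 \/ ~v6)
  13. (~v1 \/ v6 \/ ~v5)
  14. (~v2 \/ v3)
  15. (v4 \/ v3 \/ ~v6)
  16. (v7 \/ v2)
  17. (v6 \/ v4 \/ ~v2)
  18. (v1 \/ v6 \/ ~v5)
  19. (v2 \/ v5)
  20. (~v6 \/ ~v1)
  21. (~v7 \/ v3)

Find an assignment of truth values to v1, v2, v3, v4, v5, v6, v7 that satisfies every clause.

v1 = 1, v2 = 1, v3 = 1, v4 = 1, v5 = 0, v6 = 0, v7 = 1

Check each clause:
  1. (v3 \/ v2) — v2 is true.
  2. (~v7 \/ v4) — v4 is true.
  3. (v6 \/ ~v5) — ~v5 is true.
  4. (v2 \/ v3 \/ ~v5) — v2 is true.
  5. (v2 \/ ~v6 \/ v1) — v1 is true.
  6. (~v4 \/ v3 \/ ~v5) — v3 is true.
  7. (v7 \/ ~v6 \/ ~v5) — ~v6 is true.
  8. (v4 \/ ~v3 \/ ~v2) — v4 is true.
  9. (~v4 \/ ~v5) — ~v5 is true.
  10. (~v2 \/ ~v4 \/ v7) — v7 is true.
  11. (v5 \/ ~v6 \/ v3) — ~v6 is true.
  12. (~v4 \/ ~v6 \/ v2) — v2 is true.
  13. (v6 \/ ~v5 \/ ~v1) — ~v5 is true.
  14. (v3 \/ ~v2) — v3 is true.
  15. (~v6 \/ v3 \/ v4) — ~v6 is true.
  16. (v7 \/ v2) — v2 is true.
  17. (~v2 \/ v4 \/ v6) — v4 is true.
  18. (v1 \/ ~v5 \/ v6) — v1 is true.
  19. (v5 \/ v2) — v2 is true.
  20. (~v6 \/ ~v1) — ~v6 is true.
  21. (~v7 \/ v3) — v3 is true.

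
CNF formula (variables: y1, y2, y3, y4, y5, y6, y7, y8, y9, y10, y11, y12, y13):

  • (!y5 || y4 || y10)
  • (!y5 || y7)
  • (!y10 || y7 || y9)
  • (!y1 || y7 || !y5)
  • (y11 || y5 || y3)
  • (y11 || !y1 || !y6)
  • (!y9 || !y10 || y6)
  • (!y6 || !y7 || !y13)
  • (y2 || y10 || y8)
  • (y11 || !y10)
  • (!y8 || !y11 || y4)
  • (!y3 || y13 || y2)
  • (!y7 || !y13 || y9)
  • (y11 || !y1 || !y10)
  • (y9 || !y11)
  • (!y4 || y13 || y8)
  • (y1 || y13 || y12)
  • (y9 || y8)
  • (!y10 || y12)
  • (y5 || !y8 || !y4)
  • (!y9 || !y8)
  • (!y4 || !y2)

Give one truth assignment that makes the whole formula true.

Pure literal: y12 appears only positively; assign y12 = True.
Try y1 = False.
The remaining clauses are satisfied by y2 = True, y3 = True, y4 = False, y5 = False, y6 = False, y7 = False, y8 = True, y9 = False, y10 = False, y11 = False, y13 = False.
Every clause has at least one true literal under this assignment.

y1=False  y2=True  y3=True  y4=False  y5=False  y6=False  y7=False  y8=True  y9=False  y10=False  y11=False  y12=True  y13=False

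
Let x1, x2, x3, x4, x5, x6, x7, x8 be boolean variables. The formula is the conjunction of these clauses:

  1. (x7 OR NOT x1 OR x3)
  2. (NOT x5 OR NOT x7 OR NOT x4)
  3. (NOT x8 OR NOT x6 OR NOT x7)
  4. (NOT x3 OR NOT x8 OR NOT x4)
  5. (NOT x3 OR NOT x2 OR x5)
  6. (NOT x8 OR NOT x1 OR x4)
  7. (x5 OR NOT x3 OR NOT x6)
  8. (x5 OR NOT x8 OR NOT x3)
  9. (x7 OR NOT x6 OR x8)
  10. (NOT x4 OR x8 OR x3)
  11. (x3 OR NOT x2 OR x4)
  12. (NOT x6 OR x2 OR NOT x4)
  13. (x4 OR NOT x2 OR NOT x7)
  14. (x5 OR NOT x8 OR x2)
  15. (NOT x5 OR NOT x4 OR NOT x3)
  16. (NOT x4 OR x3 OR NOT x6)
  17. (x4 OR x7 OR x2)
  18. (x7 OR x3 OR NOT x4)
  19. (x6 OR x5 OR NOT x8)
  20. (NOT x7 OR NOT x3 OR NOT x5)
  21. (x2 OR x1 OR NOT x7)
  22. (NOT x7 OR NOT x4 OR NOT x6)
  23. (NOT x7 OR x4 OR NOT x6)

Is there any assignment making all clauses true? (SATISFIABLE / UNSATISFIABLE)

SATISFIABLE

Try x1 = False.
Set x2 = True and propagate.
The remaining clauses are satisfied by x3 = True, x4 = False, x5 = True, x6 = False, x7 = False, x8 = False.
Every clause has at least one true literal under this assignment.
So x1 = F, x2 = T, x3 = T, x4 = F, x5 = T, x6 = F, x7 = F, x8 = F is a satisfying assignment.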